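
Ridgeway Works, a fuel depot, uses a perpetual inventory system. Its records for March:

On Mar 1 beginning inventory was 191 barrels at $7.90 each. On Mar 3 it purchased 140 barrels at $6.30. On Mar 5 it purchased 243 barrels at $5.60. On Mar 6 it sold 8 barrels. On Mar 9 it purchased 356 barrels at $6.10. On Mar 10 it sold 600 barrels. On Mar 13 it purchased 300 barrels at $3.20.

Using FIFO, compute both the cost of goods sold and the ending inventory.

Mar 6, 8 sold [FIFO — oldest first]: 8 @ $7.90 = $63.20
Mar 10, 600 sold [FIFO — oldest first]: 183 @ $7.90 + 140 @ $6.30 + 243 @ $5.60 + 34 @ $6.10 = $3,895.90
Total COGS = $63.20 + $3,895.90 = $3,959.10
Ending inventory: 322 @ $6.10 + 300 @ $3.20 = $2,924.20

COGS = $3,959.10; ending inventory = $2,924.20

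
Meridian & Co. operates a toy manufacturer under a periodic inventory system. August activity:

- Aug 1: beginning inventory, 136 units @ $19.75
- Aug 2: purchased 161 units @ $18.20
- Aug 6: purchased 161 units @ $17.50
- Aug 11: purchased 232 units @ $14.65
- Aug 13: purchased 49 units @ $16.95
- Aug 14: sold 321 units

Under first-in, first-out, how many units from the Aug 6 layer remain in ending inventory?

137

Aug 14, 321 sold [FIFO — oldest first]: 136 @ $19.75 + 161 @ $18.20 + 24 @ $17.50 = $6,036.20
Ending inventory: 137 @ $17.50 + 232 @ $14.65 + 49 @ $16.95 = $6,626.85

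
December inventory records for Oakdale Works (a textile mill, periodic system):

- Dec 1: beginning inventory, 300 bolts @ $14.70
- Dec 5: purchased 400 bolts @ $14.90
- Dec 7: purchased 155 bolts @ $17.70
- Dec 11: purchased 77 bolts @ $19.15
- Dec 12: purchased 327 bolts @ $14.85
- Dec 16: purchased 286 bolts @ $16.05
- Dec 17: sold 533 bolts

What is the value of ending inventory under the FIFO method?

Ending inventory = $16,152.60

Dec 17, 533 sold [FIFO — oldest first]: 300 @ $14.70 + 233 @ $14.90 = $7,881.70
Ending inventory: 167 @ $14.90 + 155 @ $17.70 + 77 @ $19.15 + 327 @ $14.85 + 286 @ $16.05 = $16,152.60
Check: goods available $24,034.30 = COGS $7,881.70 + ending $16,152.60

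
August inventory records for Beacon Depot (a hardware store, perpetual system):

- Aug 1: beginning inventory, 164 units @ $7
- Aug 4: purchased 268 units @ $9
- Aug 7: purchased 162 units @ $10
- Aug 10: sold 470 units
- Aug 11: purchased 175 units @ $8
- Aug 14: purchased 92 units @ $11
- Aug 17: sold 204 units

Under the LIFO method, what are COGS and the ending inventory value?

COGS = $6,220; ending inventory = $1,372

Aug 10, 470 sold [LIFO — newest first]: 162 @ $10 + 268 @ $9 + 40 @ $7 = $4,312
Aug 17, 204 sold [LIFO — newest first]: 92 @ $11 + 112 @ $8 = $1,908
Total COGS = $4,312 + $1,908 = $6,220
Ending inventory: 124 @ $7 + 63 @ $8 = $1,372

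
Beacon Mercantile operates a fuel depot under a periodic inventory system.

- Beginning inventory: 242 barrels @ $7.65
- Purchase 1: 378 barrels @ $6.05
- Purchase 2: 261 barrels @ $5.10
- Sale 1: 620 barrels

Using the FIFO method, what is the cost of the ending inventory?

Sale 1 (620) [FIFO — oldest first]: 242 @ $7.65 + 378 @ $6.05 = $4,138.20
Ending inventory: 261 @ $5.10 = $1,331.10

Ending inventory = $1,331.10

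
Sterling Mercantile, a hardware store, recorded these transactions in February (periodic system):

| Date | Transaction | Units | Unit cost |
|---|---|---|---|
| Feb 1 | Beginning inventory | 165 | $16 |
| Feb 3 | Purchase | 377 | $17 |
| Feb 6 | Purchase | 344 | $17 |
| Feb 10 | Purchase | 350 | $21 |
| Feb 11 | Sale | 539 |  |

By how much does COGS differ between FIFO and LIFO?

$1,565

FIFO COGS: 165 @ $16 + 374 @ $17 = $8,998
LIFO COGS: 350 @ $21 + 189 @ $17 = $10,563
Difference = |$8,998 − $10,563| = $1,565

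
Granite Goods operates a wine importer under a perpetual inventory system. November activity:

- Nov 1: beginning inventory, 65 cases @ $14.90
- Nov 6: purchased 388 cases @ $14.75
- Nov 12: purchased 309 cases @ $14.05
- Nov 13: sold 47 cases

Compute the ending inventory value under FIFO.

Nov 13, 47 sold [FIFO — oldest first]: 47 @ $14.90 = $700.30
Ending inventory: 18 @ $14.90 + 388 @ $14.75 + 309 @ $14.05 = $10,332.65

Ending inventory = $10,332.65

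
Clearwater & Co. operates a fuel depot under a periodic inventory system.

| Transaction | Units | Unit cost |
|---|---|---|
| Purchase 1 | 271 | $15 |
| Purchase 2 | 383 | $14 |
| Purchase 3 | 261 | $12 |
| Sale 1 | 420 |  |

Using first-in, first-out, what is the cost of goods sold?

Sale 1 (420) [FIFO — oldest first]: 271 @ $15 + 149 @ $14 = $6,151
Ending inventory: 234 @ $14 + 261 @ $12 = $6,408

COGS = $6,151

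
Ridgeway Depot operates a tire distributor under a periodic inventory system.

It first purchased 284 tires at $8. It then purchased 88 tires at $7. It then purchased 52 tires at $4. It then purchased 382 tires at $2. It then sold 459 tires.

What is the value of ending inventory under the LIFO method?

Sale 1 (459) [LIFO — newest first]: 382 @ $2 + 52 @ $4 + 25 @ $7 = $1,147
Ending inventory: 284 @ $8 + 63 @ $7 = $2,713
Check: goods available $3,860 = COGS $1,147 + ending $2,713

Ending inventory = $2,713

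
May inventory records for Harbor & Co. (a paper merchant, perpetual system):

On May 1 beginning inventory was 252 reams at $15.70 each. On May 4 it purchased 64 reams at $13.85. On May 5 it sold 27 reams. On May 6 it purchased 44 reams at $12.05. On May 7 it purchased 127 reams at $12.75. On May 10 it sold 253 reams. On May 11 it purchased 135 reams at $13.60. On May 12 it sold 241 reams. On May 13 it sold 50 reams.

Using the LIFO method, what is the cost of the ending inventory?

May 5, 27 sold [LIFO — newest first]: 27 @ $13.85 = $373.95
May 10, 253 sold [LIFO — newest first]: 127 @ $12.75 + 44 @ $12.05 + 37 @ $13.85 + 45 @ $15.70 = $3,368.40
May 12, 241 sold [LIFO — newest first]: 135 @ $13.60 + 106 @ $15.70 = $3,500.20
May 13, 50 sold [LIFO — newest first]: 50 @ $15.70 = $785.00
Total COGS = $373.95 + $3,368.40 + $3,500.20 + $785.00 = $8,027.55
Ending inventory: 51 @ $15.70 = $800.70
Check: goods available $8,828.25 = COGS $8,027.55 + ending $800.70

Ending inventory = $800.70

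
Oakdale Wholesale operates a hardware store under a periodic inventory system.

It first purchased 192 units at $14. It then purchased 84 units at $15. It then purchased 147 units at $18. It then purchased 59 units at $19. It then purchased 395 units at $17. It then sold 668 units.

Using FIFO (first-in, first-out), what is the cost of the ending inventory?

Sale 1 (668) [FIFO — oldest first]: 192 @ $14 + 84 @ $15 + 147 @ $18 + 59 @ $19 + 186 @ $17 = $10,877
Ending inventory: 209 @ $17 = $3,553

Ending inventory = $3,553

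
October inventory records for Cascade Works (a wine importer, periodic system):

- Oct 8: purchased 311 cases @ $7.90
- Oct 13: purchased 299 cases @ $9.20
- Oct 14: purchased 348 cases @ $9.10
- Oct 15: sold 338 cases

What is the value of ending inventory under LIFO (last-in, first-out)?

Oct 15, 338 sold [LIFO — newest first]: 338 @ $9.10 = $3,075.80
Ending inventory: 311 @ $7.90 + 299 @ $9.20 + 10 @ $9.10 = $5,298.70

Ending inventory = $5,298.70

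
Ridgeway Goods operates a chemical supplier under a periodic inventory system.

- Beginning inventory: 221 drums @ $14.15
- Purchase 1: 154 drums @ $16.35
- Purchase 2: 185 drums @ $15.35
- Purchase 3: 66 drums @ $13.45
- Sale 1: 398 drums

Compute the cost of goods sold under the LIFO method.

COGS = $6,130.90

Sale 1 (398) [LIFO — newest first]: 66 @ $13.45 + 185 @ $15.35 + 147 @ $16.35 = $6,130.90
Ending inventory: 221 @ $14.15 + 7 @ $16.35 = $3,241.60
Check: goods available $9,372.50 = COGS $6,130.90 + ending $3,241.60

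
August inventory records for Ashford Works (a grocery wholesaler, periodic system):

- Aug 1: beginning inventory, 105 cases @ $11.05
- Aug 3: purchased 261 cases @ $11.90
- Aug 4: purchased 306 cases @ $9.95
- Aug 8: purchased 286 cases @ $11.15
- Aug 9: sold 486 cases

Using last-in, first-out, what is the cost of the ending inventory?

Aug 9, 486 sold [LIFO — newest first]: 286 @ $11.15 + 200 @ $9.95 = $5,178.90
Ending inventory: 105 @ $11.05 + 261 @ $11.90 + 106 @ $9.95 = $5,320.85

Ending inventory = $5,320.85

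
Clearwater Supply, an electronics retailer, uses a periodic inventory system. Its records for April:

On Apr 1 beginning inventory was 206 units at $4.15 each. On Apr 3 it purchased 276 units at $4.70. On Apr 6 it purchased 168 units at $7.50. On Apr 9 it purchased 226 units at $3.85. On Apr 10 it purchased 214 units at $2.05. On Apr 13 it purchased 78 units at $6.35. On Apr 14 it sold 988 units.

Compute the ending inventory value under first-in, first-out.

Apr 14, 988 sold [FIFO — oldest first]: 206 @ $4.15 + 276 @ $4.70 + 168 @ $7.50 + 226 @ $3.85 + 112 @ $2.05 = $4,511.80
Ending inventory: 102 @ $2.05 + 78 @ $6.35 = $704.40
Check: goods available $5,216.20 = COGS $4,511.80 + ending $704.40

Ending inventory = $704.40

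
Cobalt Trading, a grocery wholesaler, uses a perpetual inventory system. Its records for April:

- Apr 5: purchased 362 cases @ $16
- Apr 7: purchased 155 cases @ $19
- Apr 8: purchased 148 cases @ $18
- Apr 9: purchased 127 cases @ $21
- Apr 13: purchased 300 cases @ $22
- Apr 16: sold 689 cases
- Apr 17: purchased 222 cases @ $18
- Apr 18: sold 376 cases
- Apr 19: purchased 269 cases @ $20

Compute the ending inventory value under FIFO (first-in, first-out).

Ending inventory = $9,970

Apr 16, 689 sold [FIFO — oldest first]: 362 @ $16 + 155 @ $19 + 148 @ $18 + 24 @ $21 = $11,905
Apr 18, 376 sold [FIFO — oldest first]: 103 @ $21 + 273 @ $22 = $8,169
Total COGS = $11,905 + $8,169 = $20,074
Ending inventory: 27 @ $22 + 222 @ $18 + 269 @ $20 = $9,970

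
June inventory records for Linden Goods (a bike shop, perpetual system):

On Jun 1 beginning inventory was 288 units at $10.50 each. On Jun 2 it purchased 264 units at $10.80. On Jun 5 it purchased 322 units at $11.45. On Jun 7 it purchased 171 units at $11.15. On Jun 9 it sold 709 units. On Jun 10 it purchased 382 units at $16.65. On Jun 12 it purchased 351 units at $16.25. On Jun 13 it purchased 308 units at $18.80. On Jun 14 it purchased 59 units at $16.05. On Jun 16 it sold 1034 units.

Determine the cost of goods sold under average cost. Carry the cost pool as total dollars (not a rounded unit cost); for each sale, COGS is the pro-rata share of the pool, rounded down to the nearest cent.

After Jun 1: 288 on hand, pool $3,024.00 (≈ $10.5000 each)
After Jun 2: 552 on hand, pool $5,875.20 (≈ $10.6435 each)
After Jun 5: 874 on hand, pool $9,562.10 (≈ $10.9406 each)
After Jun 7: 1045 on hand, pool $11,468.75 (≈ $10.9749 each)
Jun 9, sell 709: 709/1045 × $11,468.75 → $7,781.19
After Jun 10: 718 on hand, pool $10,047.86 (≈ $13.9942 each)
After Jun 12: 1069 on hand, pool $15,751.61 (≈ $14.7349 each)
After Jun 13: 1377 on hand, pool $21,542.01 (≈ $15.6442 each)
After Jun 14: 1436 on hand, pool $22,488.96 (≈ $15.6608 each)
Jun 16, sell 1034: 1034/1436 × $22,488.96 → $16,193.30
Total COGS = $7,781.19 + $16,193.30 = $23,974.49
Ending inventory (cost pool remaining) = $6,295.66
Check: goods available $30,270.15 = COGS $23,974.49 + ending $6,295.66

COGS = $23,974.49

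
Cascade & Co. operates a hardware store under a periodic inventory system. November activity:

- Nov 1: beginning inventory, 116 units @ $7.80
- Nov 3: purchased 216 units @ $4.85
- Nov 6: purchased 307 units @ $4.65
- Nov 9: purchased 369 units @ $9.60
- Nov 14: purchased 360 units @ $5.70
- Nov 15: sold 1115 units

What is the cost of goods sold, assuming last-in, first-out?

COGS = $7,405.10

Nov 15, 1115 sold [LIFO — newest first]: 360 @ $5.70 + 369 @ $9.60 + 307 @ $4.65 + 79 @ $4.85 = $7,405.10
Ending inventory: 116 @ $7.80 + 137 @ $4.85 = $1,569.25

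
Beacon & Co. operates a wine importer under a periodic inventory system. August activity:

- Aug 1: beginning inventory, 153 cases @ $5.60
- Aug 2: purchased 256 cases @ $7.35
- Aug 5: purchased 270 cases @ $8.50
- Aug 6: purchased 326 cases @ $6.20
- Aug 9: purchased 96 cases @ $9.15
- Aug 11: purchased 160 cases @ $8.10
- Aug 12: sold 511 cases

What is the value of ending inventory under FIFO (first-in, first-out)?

Ending inventory = $5,623.60

Aug 12, 511 sold [FIFO — oldest first]: 153 @ $5.60 + 256 @ $7.35 + 102 @ $8.50 = $3,605.40
Ending inventory: 168 @ $8.50 + 326 @ $6.20 + 96 @ $9.15 + 160 @ $8.10 = $5,623.60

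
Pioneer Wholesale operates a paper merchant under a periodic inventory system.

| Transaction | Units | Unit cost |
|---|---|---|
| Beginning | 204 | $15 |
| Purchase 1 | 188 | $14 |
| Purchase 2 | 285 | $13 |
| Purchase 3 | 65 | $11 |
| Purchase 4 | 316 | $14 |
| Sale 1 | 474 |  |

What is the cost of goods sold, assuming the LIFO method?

COGS = $6,348

Sale 1 (474) [LIFO — newest first]: 316 @ $14 + 65 @ $11 + 93 @ $13 = $6,348
Ending inventory: 204 @ $15 + 188 @ $14 + 192 @ $13 = $8,188
Check: goods available $14,536 = COGS $6,348 + ending $8,188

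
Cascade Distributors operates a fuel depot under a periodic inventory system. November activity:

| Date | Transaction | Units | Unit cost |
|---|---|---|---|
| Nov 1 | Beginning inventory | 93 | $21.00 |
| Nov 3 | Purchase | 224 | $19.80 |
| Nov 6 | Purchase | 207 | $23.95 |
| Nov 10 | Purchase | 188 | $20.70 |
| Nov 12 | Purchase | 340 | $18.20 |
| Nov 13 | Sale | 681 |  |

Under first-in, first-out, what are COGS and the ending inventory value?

COGS = $14,595.75; ending inventory = $6,829.70

Nov 13, 681 sold [FIFO — oldest first]: 93 @ $21.00 + 224 @ $19.80 + 207 @ $23.95 + 157 @ $20.70 = $14,595.75
Ending inventory: 31 @ $20.70 + 340 @ $18.20 = $6,829.70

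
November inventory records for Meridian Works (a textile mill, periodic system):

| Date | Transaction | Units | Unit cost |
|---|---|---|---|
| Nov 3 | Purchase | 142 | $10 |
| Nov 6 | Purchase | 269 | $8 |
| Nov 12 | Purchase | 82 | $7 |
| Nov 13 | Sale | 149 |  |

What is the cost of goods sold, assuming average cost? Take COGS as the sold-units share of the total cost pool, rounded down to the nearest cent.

COGS = $1,253.05

Nov 13, sell 149: 149/493 × $4,146.00 → $1,253.05
Ending inventory (cost pool remaining) = $2,892.95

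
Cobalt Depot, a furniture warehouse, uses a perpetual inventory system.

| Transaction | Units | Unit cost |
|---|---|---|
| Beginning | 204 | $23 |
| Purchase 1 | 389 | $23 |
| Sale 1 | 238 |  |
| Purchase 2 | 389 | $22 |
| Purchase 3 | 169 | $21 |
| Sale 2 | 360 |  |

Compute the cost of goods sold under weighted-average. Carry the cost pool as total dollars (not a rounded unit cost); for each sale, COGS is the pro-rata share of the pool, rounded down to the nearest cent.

COGS = $13,467.34

After Beginning: 204 on hand, pool $4,692.00 (≈ $23.0000 each)
After Purchase 1: 593 on hand, pool $13,639.00 (≈ $23.0000 each)
Sale 1, sell 238: 238/593 × $13,639.00 → $5,474.00
After Purchase 2: 744 on hand, pool $16,723.00 (≈ $22.4772 each)
After Purchase 3: 913 on hand, pool $20,272.00 (≈ $22.2037 each)
Sale 2, sell 360: 360/913 × $20,272.00 → $7,993.34
Total COGS = $5,474.00 + $7,993.34 = $13,467.34
Ending inventory (cost pool remaining) = $12,278.66
Check: goods available $25,746.00 = COGS $13,467.34 + ending $12,278.66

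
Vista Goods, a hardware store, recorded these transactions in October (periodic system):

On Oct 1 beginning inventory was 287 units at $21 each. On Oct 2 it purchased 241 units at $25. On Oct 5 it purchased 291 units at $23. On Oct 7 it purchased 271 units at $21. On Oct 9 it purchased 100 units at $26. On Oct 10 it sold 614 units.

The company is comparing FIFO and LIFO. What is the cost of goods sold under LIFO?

COGS = $13,880

FIFO COGS: 287 @ $21 + 241 @ $25 + 86 @ $23 = $14,030
LIFO COGS: 100 @ $26 + 271 @ $21 + 243 @ $23 = $13,880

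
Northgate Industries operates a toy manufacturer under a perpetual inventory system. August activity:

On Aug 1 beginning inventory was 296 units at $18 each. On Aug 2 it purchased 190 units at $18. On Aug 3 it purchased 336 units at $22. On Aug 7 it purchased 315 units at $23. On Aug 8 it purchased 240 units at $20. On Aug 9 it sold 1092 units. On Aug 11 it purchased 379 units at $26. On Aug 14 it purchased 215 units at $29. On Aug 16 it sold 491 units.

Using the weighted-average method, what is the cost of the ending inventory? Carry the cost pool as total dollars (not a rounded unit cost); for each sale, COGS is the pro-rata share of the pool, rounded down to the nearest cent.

After Aug 1: 296 on hand, pool $5,328.00 (≈ $18.0000 each)
After Aug 2: 486 on hand, pool $8,748.00 (≈ $18.0000 each)
After Aug 3: 822 on hand, pool $16,140.00 (≈ $19.6350 each)
After Aug 7: 1137 on hand, pool $23,385.00 (≈ $20.5673 each)
After Aug 8: 1377 on hand, pool $28,185.00 (≈ $20.4684 each)
Aug 9, sell 1092: 1092/1377 × $28,185.00 → $22,351.50
After Aug 11: 664 on hand, pool $15,687.50 (≈ $23.6258 each)
After Aug 14: 879 on hand, pool $21,922.50 (≈ $24.9403 each)
Aug 16, sell 491: 491/879 × $21,922.50 → $12,245.67
Total COGS = $22,351.50 + $12,245.67 = $34,597.17
Ending inventory (cost pool remaining) = $9,676.83
Check: goods available $44,274.00 = COGS $34,597.17 + ending $9,676.83

Ending inventory = $9,676.83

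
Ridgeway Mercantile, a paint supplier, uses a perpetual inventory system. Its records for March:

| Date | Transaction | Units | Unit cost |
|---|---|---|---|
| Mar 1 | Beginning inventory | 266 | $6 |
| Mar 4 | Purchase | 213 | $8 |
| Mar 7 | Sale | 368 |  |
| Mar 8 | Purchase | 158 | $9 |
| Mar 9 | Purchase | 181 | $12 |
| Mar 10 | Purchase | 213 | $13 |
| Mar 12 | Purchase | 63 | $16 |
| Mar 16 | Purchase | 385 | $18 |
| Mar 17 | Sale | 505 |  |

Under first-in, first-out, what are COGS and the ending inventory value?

Mar 7, 368 sold [FIFO — oldest first]: 266 @ $6 + 102 @ $8 = $2,412
Mar 17, 505 sold [FIFO — oldest first]: 111 @ $8 + 158 @ $9 + 181 @ $12 + 55 @ $13 = $5,197
Total COGS = $2,412 + $5,197 = $7,609
Ending inventory: 158 @ $13 + 63 @ $16 + 385 @ $18 = $9,992

COGS = $7,609; ending inventory = $9,992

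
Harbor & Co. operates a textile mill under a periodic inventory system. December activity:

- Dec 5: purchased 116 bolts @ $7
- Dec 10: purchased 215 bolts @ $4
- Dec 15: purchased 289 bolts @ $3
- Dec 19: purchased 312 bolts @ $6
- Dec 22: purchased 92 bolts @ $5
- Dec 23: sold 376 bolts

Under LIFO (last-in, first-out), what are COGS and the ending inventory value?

COGS = $2,164; ending inventory = $2,707

Dec 23, 376 sold [LIFO — newest first]: 92 @ $5 + 284 @ $6 = $2,164
Ending inventory: 116 @ $7 + 215 @ $4 + 289 @ $3 + 28 @ $6 = $2,707
Check: goods available $4,871 = COGS $2,164 + ending $2,707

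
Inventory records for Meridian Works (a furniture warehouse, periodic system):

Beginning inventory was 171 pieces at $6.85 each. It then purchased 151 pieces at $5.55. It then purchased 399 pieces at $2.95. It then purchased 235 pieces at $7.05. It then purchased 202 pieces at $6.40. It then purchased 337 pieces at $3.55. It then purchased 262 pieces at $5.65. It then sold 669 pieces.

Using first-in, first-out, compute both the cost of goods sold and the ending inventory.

COGS = $3,033.05; ending inventory = $5,779.60

Sale 1 (669) [FIFO — oldest first]: 171 @ $6.85 + 151 @ $5.55 + 347 @ $2.95 = $3,033.05
Ending inventory: 52 @ $2.95 + 235 @ $7.05 + 202 @ $6.40 + 337 @ $3.55 + 262 @ $5.65 = $5,779.60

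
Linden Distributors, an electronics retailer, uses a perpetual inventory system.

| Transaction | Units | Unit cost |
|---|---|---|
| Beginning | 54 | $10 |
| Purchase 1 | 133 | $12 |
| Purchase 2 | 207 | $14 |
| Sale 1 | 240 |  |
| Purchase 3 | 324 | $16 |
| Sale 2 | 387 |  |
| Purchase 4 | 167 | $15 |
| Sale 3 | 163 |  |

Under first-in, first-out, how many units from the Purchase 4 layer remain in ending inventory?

95

Sale 1 (240) [FIFO — oldest first]: 54 @ $10 + 133 @ $12 + 53 @ $14 = $2,878
Sale 2 (387) [FIFO — oldest first]: 154 @ $14 + 233 @ $16 = $5,884
Sale 3 (163) [FIFO — oldest first]: 91 @ $16 + 72 @ $15 = $2,536
Total COGS = $2,878 + $5,884 + $2,536 = $11,298
Ending inventory: 95 @ $15 = $1,425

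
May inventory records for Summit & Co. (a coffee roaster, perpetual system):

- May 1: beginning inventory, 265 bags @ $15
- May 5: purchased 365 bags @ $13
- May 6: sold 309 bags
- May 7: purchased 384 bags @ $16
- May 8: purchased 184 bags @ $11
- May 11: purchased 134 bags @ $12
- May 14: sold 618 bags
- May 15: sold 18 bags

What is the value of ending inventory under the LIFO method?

May 6, 309 sold [LIFO — newest first]: 309 @ $13 = $4,017
May 14, 618 sold [LIFO — newest first]: 134 @ $12 + 184 @ $11 + 300 @ $16 = $8,432
May 15, 18 sold [LIFO — newest first]: 18 @ $16 = $288
Total COGS = $4,017 + $8,432 + $288 = $12,737
Ending inventory: 265 @ $15 + 56 @ $13 + 66 @ $16 = $5,759

Ending inventory = $5,759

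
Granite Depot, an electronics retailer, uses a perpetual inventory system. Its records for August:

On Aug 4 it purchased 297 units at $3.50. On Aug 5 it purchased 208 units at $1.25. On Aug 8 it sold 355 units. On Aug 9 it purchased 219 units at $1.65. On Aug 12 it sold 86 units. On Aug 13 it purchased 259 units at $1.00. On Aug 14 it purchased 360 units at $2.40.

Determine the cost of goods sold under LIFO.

Aug 8, 355 sold [LIFO — newest first]: 208 @ $1.25 + 147 @ $3.50 = $774.50
Aug 12, 86 sold [LIFO — newest first]: 86 @ $1.65 = $141.90
Total COGS = $774.50 + $141.90 = $916.40
Ending inventory: 150 @ $3.50 + 133 @ $1.65 + 259 @ $1.00 + 360 @ $2.40 = $1,867.45

COGS = $916.40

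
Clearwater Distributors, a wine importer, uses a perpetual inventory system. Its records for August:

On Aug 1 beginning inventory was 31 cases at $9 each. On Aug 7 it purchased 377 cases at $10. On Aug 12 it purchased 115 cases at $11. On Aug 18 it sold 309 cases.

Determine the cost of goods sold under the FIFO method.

COGS = $3,059

Aug 18, 309 sold [FIFO — oldest first]: 31 @ $9 + 278 @ $10 = $3,059
Ending inventory: 99 @ $10 + 115 @ $11 = $2,255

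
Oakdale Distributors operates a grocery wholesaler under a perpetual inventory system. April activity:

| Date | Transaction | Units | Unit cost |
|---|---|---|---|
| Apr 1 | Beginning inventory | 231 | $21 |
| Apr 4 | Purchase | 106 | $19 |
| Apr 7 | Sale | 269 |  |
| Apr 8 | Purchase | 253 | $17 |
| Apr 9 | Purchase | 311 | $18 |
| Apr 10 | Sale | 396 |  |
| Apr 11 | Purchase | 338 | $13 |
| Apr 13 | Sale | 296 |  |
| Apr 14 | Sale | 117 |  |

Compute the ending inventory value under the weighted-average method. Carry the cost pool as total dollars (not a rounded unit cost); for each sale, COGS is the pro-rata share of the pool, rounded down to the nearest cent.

Ending inventory = $2,414.37

After Apr 1: 231 on hand, pool $4,851.00 (≈ $21.0000 each)
After Apr 4: 337 on hand, pool $6,865.00 (≈ $20.3709 each)
Apr 7, sell 269: 269/337 × $6,865.00 → $5,479.77
After Apr 8: 321 on hand, pool $5,686.23 (≈ $17.7141 each)
After Apr 9: 632 on hand, pool $11,284.23 (≈ $17.8548 each)
Apr 10, sell 396: 396/632 × $11,284.23 → $7,070.49
After Apr 11: 574 on hand, pool $8,607.74 (≈ $14.9961 each)
Apr 13, sell 296: 296/574 × $8,607.74 → $4,438.83
Apr 14, sell 117: 117/278 × $4,168.91 → $1,754.54
Total COGS = $5,479.77 + $7,070.49 + $4,438.83 + $1,754.54 = $18,743.63
Ending inventory (cost pool remaining) = $2,414.37
Check: goods available $21,158.00 = COGS $18,743.63 + ending $2,414.37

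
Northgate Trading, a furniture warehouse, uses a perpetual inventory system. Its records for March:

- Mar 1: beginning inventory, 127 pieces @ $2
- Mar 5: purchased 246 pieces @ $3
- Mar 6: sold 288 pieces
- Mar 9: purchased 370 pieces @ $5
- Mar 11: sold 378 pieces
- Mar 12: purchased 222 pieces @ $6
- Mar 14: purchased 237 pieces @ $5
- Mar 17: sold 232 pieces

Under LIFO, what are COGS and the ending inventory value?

Mar 6, 288 sold [LIFO — newest first]: 246 @ $3 + 42 @ $2 = $822
Mar 11, 378 sold [LIFO — newest first]: 370 @ $5 + 8 @ $2 = $1,866
Mar 17, 232 sold [LIFO — newest first]: 232 @ $5 = $1,160
Total COGS = $822 + $1,866 + $1,160 = $3,848
Ending inventory: 77 @ $2 + 222 @ $6 + 5 @ $5 = $1,511
Check: goods available $5,359 = COGS $3,848 + ending $1,511

COGS = $3,848; ending inventory = $1,511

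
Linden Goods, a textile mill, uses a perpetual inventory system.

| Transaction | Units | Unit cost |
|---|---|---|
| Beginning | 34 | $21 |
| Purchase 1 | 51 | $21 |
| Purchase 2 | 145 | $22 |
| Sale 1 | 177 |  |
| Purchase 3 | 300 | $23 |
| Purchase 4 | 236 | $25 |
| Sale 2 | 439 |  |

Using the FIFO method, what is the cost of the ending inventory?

Sale 1 (177) [FIFO — oldest first]: 34 @ $21 + 51 @ $21 + 92 @ $22 = $3,809
Sale 2 (439) [FIFO — oldest first]: 53 @ $22 + 300 @ $23 + 86 @ $25 = $10,216
Total COGS = $3,809 + $10,216 = $14,025
Ending inventory: 150 @ $25 = $3,750
Check: goods available $17,775 = COGS $14,025 + ending $3,750

Ending inventory = $3,750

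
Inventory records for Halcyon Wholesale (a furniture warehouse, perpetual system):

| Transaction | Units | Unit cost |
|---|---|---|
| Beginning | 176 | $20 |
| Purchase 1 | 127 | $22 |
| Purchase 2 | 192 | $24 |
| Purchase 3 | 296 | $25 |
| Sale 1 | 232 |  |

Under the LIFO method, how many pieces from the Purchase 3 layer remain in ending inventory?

64

Sale 1 (232) [LIFO — newest first]: 232 @ $25 = $5,800
Ending inventory: 176 @ $20 + 127 @ $22 + 192 @ $24 + 64 @ $25 = $12,522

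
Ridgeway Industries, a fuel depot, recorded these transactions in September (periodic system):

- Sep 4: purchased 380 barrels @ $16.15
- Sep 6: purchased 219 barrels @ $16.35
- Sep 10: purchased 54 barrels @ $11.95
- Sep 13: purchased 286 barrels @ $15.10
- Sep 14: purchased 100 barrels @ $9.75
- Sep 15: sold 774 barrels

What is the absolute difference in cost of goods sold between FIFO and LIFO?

FIFO COGS: 380 @ $16.15 + 219 @ $16.35 + 54 @ $11.95 + 121 @ $15.10 = $12,190.05
LIFO COGS: 100 @ $9.75 + 286 @ $15.10 + 54 @ $11.95 + 219 @ $16.35 + 115 @ $16.15 = $11,376.80
Difference = |$12,190.05 − $11,376.80| = $813.25

$813.25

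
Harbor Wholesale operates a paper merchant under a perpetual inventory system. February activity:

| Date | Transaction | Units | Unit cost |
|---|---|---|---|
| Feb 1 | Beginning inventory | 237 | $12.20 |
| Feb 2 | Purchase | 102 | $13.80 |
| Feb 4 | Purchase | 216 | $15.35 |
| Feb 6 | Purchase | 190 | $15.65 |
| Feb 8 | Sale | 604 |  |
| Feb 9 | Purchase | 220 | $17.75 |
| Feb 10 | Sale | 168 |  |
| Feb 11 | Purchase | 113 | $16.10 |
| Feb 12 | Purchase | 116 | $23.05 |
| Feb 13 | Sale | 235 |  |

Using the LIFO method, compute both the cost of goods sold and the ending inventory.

Feb 8, 604 sold [LIFO — newest first]: 190 @ $15.65 + 216 @ $15.35 + 102 @ $13.80 + 96 @ $12.20 = $8,867.90
Feb 10, 168 sold [LIFO — newest first]: 168 @ $17.75 = $2,982.00
Feb 13, 235 sold [LIFO — newest first]: 116 @ $23.05 + 113 @ $16.10 + 6 @ $17.75 = $4,599.60
Total COGS = $8,867.90 + $2,982.00 + $4,599.60 = $16,449.50
Ending inventory: 141 @ $12.20 + 46 @ $17.75 = $2,536.70
Check: goods available $18,986.20 = COGS $16,449.50 + ending $2,536.70

COGS = $16,449.50; ending inventory = $2,536.70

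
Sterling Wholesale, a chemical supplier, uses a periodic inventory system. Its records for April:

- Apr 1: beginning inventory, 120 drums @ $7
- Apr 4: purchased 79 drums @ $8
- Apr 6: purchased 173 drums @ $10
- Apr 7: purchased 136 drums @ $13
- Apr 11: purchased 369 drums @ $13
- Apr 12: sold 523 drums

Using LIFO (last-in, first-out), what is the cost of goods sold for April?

Apr 12, 523 sold [LIFO — newest first]: 369 @ $13 + 136 @ $13 + 18 @ $10 = $6,745
Ending inventory: 120 @ $7 + 79 @ $8 + 155 @ $10 = $3,022
Check: goods available $9,767 = COGS $6,745 + ending $3,022

COGS = $6,745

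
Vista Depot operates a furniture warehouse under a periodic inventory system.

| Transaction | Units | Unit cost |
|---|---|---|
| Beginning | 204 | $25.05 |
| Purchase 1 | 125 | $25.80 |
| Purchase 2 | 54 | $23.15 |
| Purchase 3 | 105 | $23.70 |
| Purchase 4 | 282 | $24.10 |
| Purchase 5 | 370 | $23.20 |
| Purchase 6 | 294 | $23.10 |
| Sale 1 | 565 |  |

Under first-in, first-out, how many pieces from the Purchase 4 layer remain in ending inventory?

Sale 1 (565) [FIFO — oldest first]: 204 @ $25.05 + 125 @ $25.80 + 54 @ $23.15 + 105 @ $23.70 + 77 @ $24.10 = $13,929.50
Ending inventory: 205 @ $24.10 + 370 @ $23.20 + 294 @ $23.10 = $20,315.90

205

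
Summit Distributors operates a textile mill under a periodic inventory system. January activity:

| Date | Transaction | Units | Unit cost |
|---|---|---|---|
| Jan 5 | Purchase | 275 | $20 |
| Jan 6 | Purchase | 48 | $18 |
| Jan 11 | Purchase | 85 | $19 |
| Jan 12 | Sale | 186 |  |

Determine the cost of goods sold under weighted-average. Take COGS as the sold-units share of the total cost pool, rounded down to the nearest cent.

Jan 12, sell 186: 186/408 × $7,979.00 → $3,637.48
Ending inventory (cost pool remaining) = $4,341.52

COGS = $3,637.48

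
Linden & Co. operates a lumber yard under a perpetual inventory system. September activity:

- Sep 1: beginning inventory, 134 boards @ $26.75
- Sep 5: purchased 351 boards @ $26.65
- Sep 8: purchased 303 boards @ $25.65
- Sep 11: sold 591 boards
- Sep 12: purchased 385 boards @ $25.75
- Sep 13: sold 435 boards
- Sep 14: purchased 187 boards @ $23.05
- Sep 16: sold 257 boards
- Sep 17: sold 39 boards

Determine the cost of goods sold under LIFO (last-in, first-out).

Sep 11, 591 sold [LIFO — newest first]: 303 @ $25.65 + 288 @ $26.65 = $15,447.15
Sep 13, 435 sold [LIFO — newest first]: 385 @ $25.75 + 50 @ $26.65 = $11,246.25
Sep 16, 257 sold [LIFO — newest first]: 187 @ $23.05 + 13 @ $26.65 + 57 @ $26.75 = $6,181.55
Sep 17, 39 sold [LIFO — newest first]: 39 @ $26.75 = $1,043.25
Total COGS = $15,447.15 + $11,246.25 + $6,181.55 + $1,043.25 = $33,918.20
Ending inventory: 38 @ $26.75 = $1,016.50
Check: goods available $34,934.70 = COGS $33,918.20 + ending $1,016.50

COGS = $33,918.20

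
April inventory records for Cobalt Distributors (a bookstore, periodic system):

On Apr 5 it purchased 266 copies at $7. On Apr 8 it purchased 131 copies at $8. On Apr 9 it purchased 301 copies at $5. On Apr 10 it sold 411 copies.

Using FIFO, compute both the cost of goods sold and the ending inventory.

Apr 10, 411 sold [FIFO — oldest first]: 266 @ $7 + 131 @ $8 + 14 @ $5 = $2,980
Ending inventory: 287 @ $5 = $1,435

COGS = $2,980; ending inventory = $1,435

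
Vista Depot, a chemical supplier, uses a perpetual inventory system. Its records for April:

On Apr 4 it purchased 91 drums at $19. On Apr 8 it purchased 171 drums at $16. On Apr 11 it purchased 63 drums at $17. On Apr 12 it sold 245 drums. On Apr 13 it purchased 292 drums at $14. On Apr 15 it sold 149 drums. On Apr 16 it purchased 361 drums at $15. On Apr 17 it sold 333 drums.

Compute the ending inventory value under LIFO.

Apr 12, 245 sold [LIFO — newest first]: 63 @ $17 + 171 @ $16 + 11 @ $19 = $4,016
Apr 15, 149 sold [LIFO — newest first]: 149 @ $14 = $2,086
Apr 17, 333 sold [LIFO — newest first]: 333 @ $15 = $4,995
Total COGS = $4,016 + $2,086 + $4,995 = $11,097
Ending inventory: 80 @ $19 + 143 @ $14 + 28 @ $15 = $3,942

Ending inventory = $3,942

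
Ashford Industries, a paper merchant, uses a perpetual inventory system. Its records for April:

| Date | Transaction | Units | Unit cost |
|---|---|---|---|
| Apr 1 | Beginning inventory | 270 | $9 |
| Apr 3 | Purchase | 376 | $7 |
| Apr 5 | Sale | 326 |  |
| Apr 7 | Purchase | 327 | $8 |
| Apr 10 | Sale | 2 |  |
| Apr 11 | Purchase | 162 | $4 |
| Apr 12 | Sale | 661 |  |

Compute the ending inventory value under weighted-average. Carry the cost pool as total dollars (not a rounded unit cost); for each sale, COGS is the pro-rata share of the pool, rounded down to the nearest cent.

After Apr 1: 270 on hand, pool $2,430.00 (≈ $9.0000 each)
After Apr 3: 646 on hand, pool $5,062.00 (≈ $7.8359 each)
Apr 5, sell 326: 326/646 × $5,062.00 → $2,554.50
After Apr 7: 647 on hand, pool $5,123.50 (≈ $7.9189 each)
Apr 10, sell 2: 2/647 × $5,123.50 → $15.83
After Apr 11: 807 on hand, pool $5,755.67 (≈ $7.1322 each)
Apr 12, sell 661: 661/807 × $5,755.67 → $4,714.37
Total COGS = $2,554.50 + $15.83 + $4,714.37 = $7,284.70
Ending inventory (cost pool remaining) = $1,041.30

Ending inventory = $1,041.30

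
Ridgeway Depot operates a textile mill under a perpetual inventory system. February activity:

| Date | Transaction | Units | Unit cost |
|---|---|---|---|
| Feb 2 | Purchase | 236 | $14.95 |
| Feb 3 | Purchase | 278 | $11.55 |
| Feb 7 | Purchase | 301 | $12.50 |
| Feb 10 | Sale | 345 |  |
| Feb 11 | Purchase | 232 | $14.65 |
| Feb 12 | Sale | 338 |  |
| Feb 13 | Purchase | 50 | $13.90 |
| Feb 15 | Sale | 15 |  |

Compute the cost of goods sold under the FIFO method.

Feb 10, 345 sold [FIFO — oldest first]: 236 @ $14.95 + 109 @ $11.55 = $4,787.15
Feb 12, 338 sold [FIFO — oldest first]: 169 @ $11.55 + 169 @ $12.50 = $4,064.45
Feb 15, 15 sold [FIFO — oldest first]: 15 @ $12.50 = $187.50
Total COGS = $4,787.15 + $4,064.45 + $187.50 = $9,039.10
Ending inventory: 117 @ $12.50 + 232 @ $14.65 + 50 @ $13.90 = $5,556.30

COGS = $9,039.10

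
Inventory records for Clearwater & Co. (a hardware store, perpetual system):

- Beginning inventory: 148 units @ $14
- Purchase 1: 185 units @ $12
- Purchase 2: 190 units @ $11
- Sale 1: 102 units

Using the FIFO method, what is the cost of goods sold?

COGS = $1,428

Sale 1 (102) [FIFO — oldest first]: 102 @ $14 = $1,428
Ending inventory: 46 @ $14 + 185 @ $12 + 190 @ $11 = $4,954
Check: goods available $6,382 = COGS $1,428 + ending $4,954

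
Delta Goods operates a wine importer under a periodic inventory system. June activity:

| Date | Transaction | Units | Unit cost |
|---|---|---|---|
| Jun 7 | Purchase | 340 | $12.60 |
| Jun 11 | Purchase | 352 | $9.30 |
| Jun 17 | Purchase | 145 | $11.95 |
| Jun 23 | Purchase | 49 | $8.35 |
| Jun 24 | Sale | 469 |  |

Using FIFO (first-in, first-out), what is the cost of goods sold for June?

COGS = $5,483.70

Jun 24, 469 sold [FIFO — oldest first]: 340 @ $12.60 + 129 @ $9.30 = $5,483.70
Ending inventory: 223 @ $9.30 + 145 @ $11.95 + 49 @ $8.35 = $4,215.80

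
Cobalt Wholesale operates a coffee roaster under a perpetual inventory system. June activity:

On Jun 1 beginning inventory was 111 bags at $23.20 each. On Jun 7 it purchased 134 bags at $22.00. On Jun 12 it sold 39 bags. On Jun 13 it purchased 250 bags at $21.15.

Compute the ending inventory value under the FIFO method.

Jun 12, 39 sold [FIFO — oldest first]: 39 @ $23.20 = $904.80
Ending inventory: 72 @ $23.20 + 134 @ $22.00 + 250 @ $21.15 = $9,905.90
Check: goods available $10,810.70 = COGS $904.80 + ending $9,905.90

Ending inventory = $9,905.90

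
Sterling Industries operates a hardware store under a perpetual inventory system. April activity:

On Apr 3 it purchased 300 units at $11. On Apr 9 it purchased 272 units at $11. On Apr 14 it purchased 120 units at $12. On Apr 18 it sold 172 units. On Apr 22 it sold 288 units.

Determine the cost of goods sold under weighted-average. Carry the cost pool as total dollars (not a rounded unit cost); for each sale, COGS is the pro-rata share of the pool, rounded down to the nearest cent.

COGS = $5,139.76

After Apr 3: 300 on hand, pool $3,300.00 (≈ $11.0000 each)
After Apr 9: 572 on hand, pool $6,292.00 (≈ $11.0000 each)
After Apr 14: 692 on hand, pool $7,732.00 (≈ $11.1734 each)
Apr 18, sell 172: 172/692 × $7,732.00 → $1,921.82
Apr 22, sell 288: 288/520 × $5,810.18 → $3,217.94
Total COGS = $1,921.82 + $3,217.94 = $5,139.76
Ending inventory (cost pool remaining) = $2,592.24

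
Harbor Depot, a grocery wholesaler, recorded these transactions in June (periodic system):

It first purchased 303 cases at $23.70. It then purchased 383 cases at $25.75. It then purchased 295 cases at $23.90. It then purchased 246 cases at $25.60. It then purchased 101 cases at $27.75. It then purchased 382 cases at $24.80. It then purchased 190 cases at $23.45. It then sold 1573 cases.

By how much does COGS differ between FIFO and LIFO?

FIFO COGS: 303 @ $23.70 + 383 @ $25.75 + 295 @ $23.90 + 246 @ $25.60 + 101 @ $27.75 + 245 @ $24.80 = $39,270.20
LIFO COGS: 190 @ $23.45 + 382 @ $24.80 + 101 @ $27.75 + 246 @ $25.60 + 295 @ $23.90 + 359 @ $25.75 = $39,324.20
Difference = |$39,270.20 − $39,324.20| = $54.00

$54.00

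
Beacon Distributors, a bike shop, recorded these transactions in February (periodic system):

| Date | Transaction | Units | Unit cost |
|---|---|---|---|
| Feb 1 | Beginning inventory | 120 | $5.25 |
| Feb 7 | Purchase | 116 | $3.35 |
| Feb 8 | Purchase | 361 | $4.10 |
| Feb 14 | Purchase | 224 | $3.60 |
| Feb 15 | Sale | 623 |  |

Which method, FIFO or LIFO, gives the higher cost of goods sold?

FIFO

FIFO COGS: 120 @ $5.25 + 116 @ $3.35 + 361 @ $4.10 + 26 @ $3.60 = $2,592.30
LIFO COGS: 224 @ $3.60 + 361 @ $4.10 + 38 @ $3.35 = $2,413.80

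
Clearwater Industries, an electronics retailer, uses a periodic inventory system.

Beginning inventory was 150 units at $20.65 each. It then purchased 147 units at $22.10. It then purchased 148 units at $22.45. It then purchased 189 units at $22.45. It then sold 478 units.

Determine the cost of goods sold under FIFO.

COGS = $10,409.65

Sale 1 (478) [FIFO — oldest first]: 150 @ $20.65 + 147 @ $22.10 + 148 @ $22.45 + 33 @ $22.45 = $10,409.65
Ending inventory: 156 @ $22.45 = $3,502.20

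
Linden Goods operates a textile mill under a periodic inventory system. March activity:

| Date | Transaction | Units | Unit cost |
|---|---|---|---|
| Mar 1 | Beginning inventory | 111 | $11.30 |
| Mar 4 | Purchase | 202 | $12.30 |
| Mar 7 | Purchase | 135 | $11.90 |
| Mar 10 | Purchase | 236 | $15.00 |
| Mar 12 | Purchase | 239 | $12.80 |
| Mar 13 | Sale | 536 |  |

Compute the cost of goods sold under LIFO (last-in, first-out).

Mar 13, 536 sold [LIFO — newest first]: 239 @ $12.80 + 236 @ $15.00 + 61 @ $11.90 = $7,325.10
Ending inventory: 111 @ $11.30 + 202 @ $12.30 + 74 @ $11.90 = $4,619.50

COGS = $7,325.10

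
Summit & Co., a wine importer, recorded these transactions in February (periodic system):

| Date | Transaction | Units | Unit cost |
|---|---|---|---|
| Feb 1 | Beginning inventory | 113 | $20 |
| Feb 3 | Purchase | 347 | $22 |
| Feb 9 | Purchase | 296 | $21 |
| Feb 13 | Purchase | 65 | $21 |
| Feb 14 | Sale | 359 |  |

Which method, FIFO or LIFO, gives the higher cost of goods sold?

FIFO

FIFO COGS: 113 @ $20 + 246 @ $22 = $7,672
LIFO COGS: 65 @ $21 + 294 @ $21 = $7,539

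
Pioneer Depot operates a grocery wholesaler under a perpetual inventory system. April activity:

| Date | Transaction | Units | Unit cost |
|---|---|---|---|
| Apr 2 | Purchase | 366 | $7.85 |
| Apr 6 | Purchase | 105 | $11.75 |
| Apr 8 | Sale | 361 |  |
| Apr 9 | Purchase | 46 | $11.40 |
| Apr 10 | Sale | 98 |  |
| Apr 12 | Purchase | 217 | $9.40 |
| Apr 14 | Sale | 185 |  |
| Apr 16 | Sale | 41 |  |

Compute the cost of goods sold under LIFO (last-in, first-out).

COGS = $6,286.40

Apr 8, 361 sold [LIFO — newest first]: 105 @ $11.75 + 256 @ $7.85 = $3,243.35
Apr 10, 98 sold [LIFO — newest first]: 46 @ $11.40 + 52 @ $7.85 = $932.60
Apr 14, 185 sold [LIFO — newest first]: 185 @ $9.40 = $1,739.00
Apr 16, 41 sold [LIFO — newest first]: 32 @ $9.40 + 9 @ $7.85 = $371.45
Total COGS = $3,243.35 + $932.60 + $1,739.00 + $371.45 = $6,286.40
Ending inventory: 49 @ $7.85 = $384.65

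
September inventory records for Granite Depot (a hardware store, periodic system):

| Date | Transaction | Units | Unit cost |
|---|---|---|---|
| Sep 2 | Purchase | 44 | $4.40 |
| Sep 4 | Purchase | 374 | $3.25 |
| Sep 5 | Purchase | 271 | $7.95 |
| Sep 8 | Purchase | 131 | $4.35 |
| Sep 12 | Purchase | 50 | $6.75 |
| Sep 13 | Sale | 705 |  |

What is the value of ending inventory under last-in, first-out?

Sep 13, 705 sold [LIFO — newest first]: 50 @ $6.75 + 131 @ $4.35 + 271 @ $7.95 + 253 @ $3.25 = $3,884.05
Ending inventory: 44 @ $4.40 + 121 @ $3.25 = $586.85
Check: goods available $4,470.90 = COGS $3,884.05 + ending $586.85

Ending inventory = $586.85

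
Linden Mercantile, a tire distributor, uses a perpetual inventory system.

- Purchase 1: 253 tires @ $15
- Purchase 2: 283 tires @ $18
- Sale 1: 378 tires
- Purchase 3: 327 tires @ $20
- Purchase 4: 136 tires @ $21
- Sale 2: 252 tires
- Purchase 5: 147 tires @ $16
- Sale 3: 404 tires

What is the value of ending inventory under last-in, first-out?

Sale 1 (378) [LIFO — newest first]: 283 @ $18 + 95 @ $15 = $6,519
Sale 2 (252) [LIFO — newest first]: 136 @ $21 + 116 @ $20 = $5,176
Sale 3 (404) [LIFO — newest first]: 147 @ $16 + 211 @ $20 + 46 @ $15 = $7,262
Total COGS = $6,519 + $5,176 + $7,262 = $18,957
Ending inventory: 112 @ $15 = $1,680

Ending inventory = $1,680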